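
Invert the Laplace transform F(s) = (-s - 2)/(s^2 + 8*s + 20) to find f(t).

f(t) = exp(-4*t)*sin(2*t) - exp(-4*t)*cos(2*t)

Complete the square in the denominator: s^2 + 8*s + 20 = (s + 4)^2 + 2^2.
Split the numerator to match: -s - 2 = -1·(s + 4) + 1·2.
Invert each term: -1·(s + 4)/((s + 4)^2 + 4) ↔ -e^(-4t)cos(2t); 1·2/((s + 4)^2 + 4) ↔ e^(-4t)sin(2t).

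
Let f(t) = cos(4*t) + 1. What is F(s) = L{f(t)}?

F(s) = s/(s^2 + 16) + 1/s

The transform is linear, so treat each term independently.
L{1} = 1/s; L{cos(4t)} = s/(s^2 + 16).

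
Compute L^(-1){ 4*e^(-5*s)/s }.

The factor e^(-5s) signals a time shift by c = 5 (second shifting theorem).
L{4} = 4/s, so L^-1{4/s} = 4.
Hence the inverse is u(t - 5) times that function evaluated at t - 5.

Heaviside(t - 5)*(4)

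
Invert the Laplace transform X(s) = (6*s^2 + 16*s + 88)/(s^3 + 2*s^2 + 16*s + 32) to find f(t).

Factor the denominator: s^3 + 2*s^2 + 16*s + 32 = (s + 2)*(s^2 + 16).
Partial fraction decomposition gives [4/(s + 2)] + [2*s/(s^2 + 16)] + [12/(s^2 + 16)].
Invert each term: 4/(s + 2) ↔ 4e^(-2t); 2·s/(s^2 + 16) ↔ 2cos(4t); 3·4/(s^2 + 16) ↔ 3sin(4t).

f(t) = 3*sin(4*t) + 2*cos(4*t) + 4*exp(-2*t)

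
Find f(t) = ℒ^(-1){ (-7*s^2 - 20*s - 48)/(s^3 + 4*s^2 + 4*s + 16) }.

Factor the denominator: s^3 + 4*s^2 + 4*s + 16 = (s + 4)*(s^2 + 4).
Partial fraction decomposition gives [-4/(s + 4)] + [-3*s/(s^2 + 4)] + [-8/(s^2 + 4)].
Invert each term: -4/(s + 4) ↔ -4e^(-4t); -3·s/(s^2 + 4) ↔ -3cos(2t); -4·2/(s^2 + 4) ↔ -4sin(2t).

f(t) = -4*sin(2*t) - 3*cos(2*t) - 4*exp(-4*t)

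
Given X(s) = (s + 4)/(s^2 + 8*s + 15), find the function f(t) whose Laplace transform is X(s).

f(t) = exp(-4*t)*cosh(t)

Rewrite the denominator: s^2 + 8*s + 15 = (s + 4)^2 - 1.
The form in (s + 4) signals a first-shifting-theorem factor e^(-4t).
Since L{cosh(t)} = s/(s^2 - 1), the inverse is e^(-4*t)*cosh(t).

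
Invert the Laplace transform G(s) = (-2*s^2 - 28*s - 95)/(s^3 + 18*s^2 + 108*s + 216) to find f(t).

Factor the denominator: s^3 + 18*s^2 + 108*s + 216 = (s + 6)^3.
Partial fraction decomposition gives [-2/(s + 6)] + [-4/(s + 6)^2] + [(s + 6)^(-3)].
Invert each term: -2/(s + 6) ↔ -2e^(-6t); -4/(s + 6)^2 ↔ -4t·e^(-6t); 1/(s + 6)^3 ↔ (1/2)t^2·e^(-6t).

f(t) = t^2*exp(-6*t)/2 - 4*t*exp(-6*t) - 2*exp(-6*t)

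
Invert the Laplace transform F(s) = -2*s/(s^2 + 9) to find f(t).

f(t) = -2*cos(3*t)

Since L{cos(3t)} = s/(s^2 + 9), the inverse is cos(3*t), scaled by -2.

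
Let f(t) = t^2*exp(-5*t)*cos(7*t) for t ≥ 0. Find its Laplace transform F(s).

F(s) = 2*(s + 5)*(s^2 + 10*s - 122)/(s^2 + 10*s + 74)^3

L{cos(7t)} = s/(s^2 + 49).
Multiplying by e^(-5t) shifts s → s + 5, so L{exp(-5*t)*cos(7*t)} = (s + 5)/((s + 5)^2 + 49).
Then apply L{t^2·g(t)} = (-1)^2 d^2/ds^2[G(s)] with G(s) = (s + 5)/((s + 5)^2 + 49):
differentiating 2 times and applying the sign gives 2*(s + 5)*(s^2 + 10*s - 122)/(s^2 + 10*s + 74)^3.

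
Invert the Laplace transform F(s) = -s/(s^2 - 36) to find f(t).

f(t) = -cosh(6*t)

Since L{cosh(6t)} = s/(s^2 - 36), the inverse is cosh(6*t), scaled by -1.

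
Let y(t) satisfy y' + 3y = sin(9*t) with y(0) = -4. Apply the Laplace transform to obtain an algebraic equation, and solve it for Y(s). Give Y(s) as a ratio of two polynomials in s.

Take the Laplace transform of both sides.
The derivative rules (L{y'} = sY - y(0) = sY - (-4)) turn the left side into (s + 3)Y - (-4).
The right side is L{sin(9*t)} = 9/(s^2 + 81).
So (s + 3)Y = 9/(s^2 + 81) + (-4).
Solve for Y(s) and write it as one ratio of polynomials.

Y(s) = (-4*s^2 - 315)/(s^3 + 3*s^2 + 81*s + 243)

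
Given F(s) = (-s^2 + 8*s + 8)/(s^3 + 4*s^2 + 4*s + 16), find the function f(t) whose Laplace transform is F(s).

f(t) = 2*sin(2*t) + cos(2*t) - 2*exp(-4*t)

Factor the denominator: s^3 + 4*s^2 + 4*s + 16 = (s + 4)*(s^2 + 4).
Partial fraction decomposition gives [-2/(s + 4)] + [s/(s^2 + 4)] + [4/(s^2 + 4)].
Invert each term: -2/(s + 4) ↔ -2e^(-4t); 1·s/(s^2 + 4) ↔ cos(2t); 2·2/(s^2 + 4) ↔ 2sin(2t).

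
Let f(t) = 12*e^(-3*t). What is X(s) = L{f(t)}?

L{12} = 12/s.
By the first shifting theorem, multiplying by e^(-3t) replaces s with s + 3.

X(s) = 12/(s + 3)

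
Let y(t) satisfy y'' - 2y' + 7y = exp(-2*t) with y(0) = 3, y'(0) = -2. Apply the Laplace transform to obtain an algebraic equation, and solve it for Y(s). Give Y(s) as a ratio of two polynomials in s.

Laplace-transform each side.
Using L{y''} = s^2 Y - s·y(0) - y'(0) and L{y'} = sY - y(0), with y(0) = 3, y'(0) = -2, the left side becomes (s^2 - 2*s + 7)Y - (3*s - 8).
The right side is L{exp(-2*t)} = 1/(s + 2).
So (s^2 - 2*s + 7)Y = 1/(s + 2) + (3*s - 8).
Divide through and combine into a single rational function.

Y(s) = (3*s^2 - 2*s - 15)/(s^3 + 3*s + 14)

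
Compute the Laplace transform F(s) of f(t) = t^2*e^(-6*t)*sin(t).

F(s) = 2*(3*s^2 + 36*s + 107)/(s^2 + 12*s + 37)^3

L{sin(t)} = 1/(s^2 + 1).
Multiplying by e^(-6t) shifts s → s + 6, so L{e^(-6*t)*sin(t)} = 1/((s + 6)^2 + 1).
Then apply L{t^2·g(t)} = (-1)^2 d^2/ds^2[G(s)] with G(s) = 1/((s + 6)^2 + 1):
differentiating 2 times and applying the sign gives 2*(3*s^2 + 36*s + 107)/(s^2 + 12*s + 37)^3.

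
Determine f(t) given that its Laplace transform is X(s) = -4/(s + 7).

f(t) = -4*exp(-7*t)

Since L{e^(-7t)} = 1/(s + 7), the inverse is exp(-7*t), scaled by -4.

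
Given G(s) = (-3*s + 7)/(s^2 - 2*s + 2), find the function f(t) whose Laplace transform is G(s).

f(t) = 4*exp(t)*sin(t) - 3*exp(t)*cos(t)

Complete the square in the denominator: s^2 - 2*s + 2 = (s - 1)^2 + 1^2.
Split the numerator to match: -3*s + 7 = -3·(s - 1) + 4·1.
Invert each term: -3·(s - 1)/((s - 1)^2 + 1) ↔ -3e^(t)cos(t); 4·1/((s - 1)^2 + 1) ↔ 4e^(t)sin(t).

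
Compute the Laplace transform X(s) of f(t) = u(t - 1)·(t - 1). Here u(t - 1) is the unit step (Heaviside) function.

X(s) = exp(-s)/s^2

By the second shifting theorem, L{u(t - c)·g(t - c)} = e^(-cs)·G(s) with c = 1 and G(s) = L{g(t)}.
L{t} = 1!/s^2 = 1/s^2.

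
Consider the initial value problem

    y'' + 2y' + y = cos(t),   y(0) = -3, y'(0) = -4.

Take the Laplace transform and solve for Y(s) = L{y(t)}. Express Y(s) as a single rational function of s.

Y(s) = (-3*s^3 - 10*s^2 - 2*s - 10)/(s^4 + 2*s^3 + 2*s^2 + 2*s + 1)

Apply the Laplace transform to the equation.
Using L{y''} = s^2 Y - s·y(0) - y'(0) and L{y'} = sY - y(0), with y(0) = -3, y'(0) = -4, the left side becomes (s^2 + 2*s + 1)Y - (-3*s - 10).
The right side is L{cos(t)} = s/(s^2 + 1).
So (s^2 + 2*s + 1)Y = s/(s^2 + 1) + (-3*s - 10).
Isolate Y and clear denominators.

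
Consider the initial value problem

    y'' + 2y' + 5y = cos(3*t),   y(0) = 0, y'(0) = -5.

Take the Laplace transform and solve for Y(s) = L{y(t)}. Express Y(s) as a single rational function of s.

Transform both sides with L{·}.
The derivative rules (L{y''} = s^2 Y - s·y(0) - y'(0) and L{y'} = sY - y(0), with y(0) = 0, y'(0) = -5) turn the left side into (s^2 + 2*s + 5)Y - (-5).
The right side is L{cos(3*t)} = s/(s^2 + 9).
So (s^2 + 2*s + 5)Y = s/(s^2 + 9) + (-5).
Divide through and combine into a single rational function.

Y(s) = (-5*s^2 + s - 45)/(s^4 + 2*s^3 + 14*s^2 + 18*s + 45)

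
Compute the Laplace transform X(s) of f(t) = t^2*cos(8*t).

L{cos(8t)} = s/(s^2 + 64).
Then apply L{t^2·g(t)} = (-1)^2 d^2/ds^2[G(s)] with G(s) = s/(s^2 + 64):
differentiating 2 times and applying the sign gives 2*s*(s^2 - 192)/(s^2 + 64)^3.

X(s) = 2*s*(s^2 - 192)/(s^2 + 64)^3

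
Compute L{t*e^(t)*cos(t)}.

s*(s - 2)/(s^2 - 2*s + 2)^2

L{cos(t)} = s/(s^2 + 1).
Multiplying by e^(t) shifts s → s - 1, so L{e^(t)*cos(t)} = (s - 1)/((s - 1)^2 + 1).
Then apply L{t·g(t)} = -d/ds[G(s)] with G(s) = (s - 1)/((s - 1)^2 + 1):
differentiating 1 time and applying the sign gives s*(s - 2)/(s^2 - 2*s + 2)^2.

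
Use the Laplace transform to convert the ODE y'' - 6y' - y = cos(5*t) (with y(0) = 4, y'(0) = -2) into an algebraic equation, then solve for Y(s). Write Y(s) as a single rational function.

Y(s) = (4*s^3 - 26*s^2 + 101*s - 650)/(s^4 - 6*s^3 + 24*s^2 - 150*s - 25)

Apply the Laplace transform to the equation.
With L{y''} = s^2 Y - s·y(0) - y'(0) and L{y'} = sY - y(0), with y(0) = 4, y'(0) = -2: the LHS transforms to (s^2 - 6*s - 1)Y - (4*s - 26).
The right side is L{cos(5*t)} = s/(s^2 + 25).
So (s^2 - 6*s - 1)Y = s/(s^2 + 25) + (4*s - 26).
Divide through and combine into a single rational function.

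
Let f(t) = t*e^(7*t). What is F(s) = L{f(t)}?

L{e^(7t)} = 1/(s - 7).
Then apply L{t·g(t)} = -d/ds[G(s)] with G(s) = 1/(s - 7):
differentiating 1 time and applying the sign gives (s - 7)^(-2).

F(s) = (s - 7)^(-2)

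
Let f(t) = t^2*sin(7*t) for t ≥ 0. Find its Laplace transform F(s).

F(s) = 14*(3*s^2 - 49)/(s^2 + 49)^3

L{sin(7t)} = 7/(s^2 + 49).
Then apply L{t^2·g(t)} = (-1)^2 d^2/ds^2[G(s)] with G(s) = 7/(s^2 + 49):
differentiating 2 times and applying the sign gives 14*(3*s^2 - 49)/(s^2 + 49)^3.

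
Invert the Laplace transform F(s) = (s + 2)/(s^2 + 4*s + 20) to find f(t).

Rewrite the denominator: s^2 + 4*s + 20 = (s + 2)^2 + 16.
The form in (s + 2) signals a first-shifting-theorem factor e^(-2t).
Since L{cos(4t)} = s/(s^2 + 16), the inverse is exp(-2*t)*cos(4*t).

f(t) = exp(-2*t)*cos(4*t)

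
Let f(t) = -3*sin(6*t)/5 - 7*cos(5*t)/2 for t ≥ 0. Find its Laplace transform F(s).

By linearity of the Laplace transform, transform each term separately.
(-7/2)·[L{cos(5t)} = s/(s^2 + 25)]; (-3/5)·[L{sin(6t)} = 6/(s^2 + 36)].

F(s) = -7*s/(2*(s^2 + 25)) - 18/(5*(s^2 + 36))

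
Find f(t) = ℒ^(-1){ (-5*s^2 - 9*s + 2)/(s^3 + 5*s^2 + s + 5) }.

Factor the denominator: s^3 + 5*s^2 + s + 5 = (s + 5)*(s^2 + 1).
Partial fraction decomposition gives [-3/(s + 5)] + [-2*s/(s^2 + 1)] + [1/(s^2 + 1)].
Invert each term: -3/(s + 5) ↔ -3e^(-5t); -2·s/(s^2 + 1) ↔ -2cos(t); 1·1/(s^2 + 1) ↔ sin(t).

f(t) = sin(t) - 2*cos(t) - 3*exp(-5*t)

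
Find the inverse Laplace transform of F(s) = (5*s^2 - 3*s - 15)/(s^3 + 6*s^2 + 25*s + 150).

Factor the denominator: s^3 + 6*s^2 + 25*s + 150 = (s + 6)*(s^2 + 25).
Partial fraction decomposition gives [3/(s + 6)] + [2*s/(s^2 + 25)] + [-15/(s^2 + 25)].
Invert each term: 3/(s + 6) ↔ 3e^(-6t); 2·s/(s^2 + 25) ↔ 2cos(5t); -3·5/(s^2 + 25) ↔ -3sin(5t).

-3*sin(5*t) + 2*cos(5*t) + 3*exp(-6*t)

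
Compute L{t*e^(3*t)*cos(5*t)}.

(s - 8)*(s + 2)/(s^2 - 6*s + 34)^2

L{cos(5t)} = s/(s^2 + 25).
Multiplying by e^(3t) shifts s → s - 3, so L{e^(3*t)*cos(5*t)} = (s - 3)/((s - 3)^2 + 25).
Then apply L{t·g(t)} = -d/ds[H(s)] with H(s) = (s - 3)/((s - 3)^2 + 25):
differentiating 1 time and applying the sign gives (s - 8)*(s + 2)/(s^2 - 6*s + 34)^2.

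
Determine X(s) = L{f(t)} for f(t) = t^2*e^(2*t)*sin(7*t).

L{sin(7t)} = 7/(s^2 + 49).
Multiplying by e^(2t) shifts s → s - 2, so L{e^(2*t)*sin(7*t)} = 7/((s - 2)^2 + 49).
Then apply L{t^2·g(t)} = (-1)^2 d^2/ds^2[G(s)] with G(s) = 7/((s - 2)^2 + 49):
differentiating 2 times and applying the sign gives 14*(3*s^2 - 12*s - 37)/(s^2 - 4*s + 53)^3.

X(s) = 14*(3*s^2 - 12*s - 37)/(s^2 - 4*s + 53)^3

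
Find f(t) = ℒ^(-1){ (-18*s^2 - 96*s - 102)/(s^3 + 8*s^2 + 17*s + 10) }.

f(t) = -6*exp(-t) - 6*exp(-2*t) - 6*exp(-5*t)

Factor the denominator: s^3 + 8*s^2 + 17*s + 10 = (s + 1)*(s + 2)*(s + 5).
Partial fraction decomposition gives [-6/(s + 2)] + [-6/(s + 1)] + [-6/(s + 5)].
Invert each term: -6/(s + 2) ↔ -6e^(-2t); -6/(s + 1) ↔ -6e^(-t); -6/(s + 5) ↔ -6e^(-5t).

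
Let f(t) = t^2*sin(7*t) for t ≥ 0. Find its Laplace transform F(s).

L{sin(7t)} = 7/(s^2 + 49).
Then apply L{t^2·g(t)} = (-1)^2 d^2/ds^2[G(s)] with G(s) = 7/(s^2 + 49):
differentiating 2 times and applying the sign gives 14*(3*s^2 - 49)/(s^2 + 49)^3.

F(s) = 14*(3*s^2 - 49)/(s^2 + 49)^3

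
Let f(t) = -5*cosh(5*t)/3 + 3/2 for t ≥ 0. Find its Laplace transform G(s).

G(s) = -5*s/(3*(s^2 - 25)) + 3/(2*s)

Apply the Laplace transform termwise.
(-5/3)·[L{cosh(5t)} = s/(s^2 - 25)]; L{3/2} = (3/2)/s.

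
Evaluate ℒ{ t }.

s^(-2)

L{t} = 1!/s^2 = 1/s^2.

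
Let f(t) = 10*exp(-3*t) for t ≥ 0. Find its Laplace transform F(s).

L{10} = 10/s.
By the first shifting theorem, multiplying by e^(-3t) replaces s with s + 3.

F(s) = 10/(s + 3)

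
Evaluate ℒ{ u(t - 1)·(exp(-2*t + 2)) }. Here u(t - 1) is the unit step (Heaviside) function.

By the second shifting theorem, L{u(t - c)·g(t - c)} = e^(-cs)·H(s) with c = 1 and H(s) = L{g(t)}.
L{e^(-2t)} = 1/(s + 2).

exp(-s)/(s + 2)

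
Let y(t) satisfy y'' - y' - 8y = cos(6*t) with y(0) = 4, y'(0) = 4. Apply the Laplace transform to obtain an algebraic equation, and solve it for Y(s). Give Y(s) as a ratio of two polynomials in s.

Take the Laplace transform of both sides.
Using L{y''} = s^2 Y - s·y(0) - y'(0) and L{y'} = sY - y(0), with y(0) = 4, y'(0) = 4, the left side becomes (s^2 - s - 8)Y - (4*s).
The right side is L{cos(6*t)} = s/(s^2 + 36).
So (s^2 - s - 8)Y = s/(s^2 + 36) + (4*s).
Divide through and combine into a single rational function.

Y(s) = (4*s^3 + 145*s)/(s^4 - s^3 + 28*s^2 - 36*s - 288)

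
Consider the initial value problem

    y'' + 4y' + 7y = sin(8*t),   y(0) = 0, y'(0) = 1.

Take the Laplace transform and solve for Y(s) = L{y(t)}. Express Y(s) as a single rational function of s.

Apply the Laplace transform to the equation.
The derivative rules (L{y''} = s^2 Y - s·y(0) - y'(0) and L{y'} = sY - y(0), with y(0) = 0, y'(0) = 1) turn the left side into (s^2 + 4*s + 7)Y - (1).
The right side is L{sin(8*t)} = 8/(s^2 + 64).
So (s^2 + 4*s + 7)Y = 8/(s^2 + 64) + (1).
Divide through and combine into a single rational function.

Y(s) = (s^2 + 72)/(s^4 + 4*s^3 + 71*s^2 + 256*s + 448)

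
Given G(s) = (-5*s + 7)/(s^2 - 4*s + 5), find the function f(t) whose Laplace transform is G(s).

f(t) = -3*exp(2*t)*sin(t) - 5*exp(2*t)*cos(t)

Complete the square in the denominator: s^2 - 4*s + 5 = (s - 2)^2 + 1^2.
Split the numerator to match: -5*s + 7 = -5·(s - 2) - 3·1.
Invert each term: -5·(s - 2)/((s - 2)^2 + 1) ↔ -5e^(2t)cos(t); -3·1/((s - 2)^2 + 1) ↔ -3e^(2t)sin(t).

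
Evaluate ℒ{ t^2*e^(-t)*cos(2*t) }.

2*(s + 1)*(s^2 + 2*s - 11)/(s^2 + 2*s + 5)^3

L{cos(2t)} = s/(s^2 + 4).
Multiplying by e^(-t) shifts s → s + 1, so L{e^(-t)*cos(2*t)} = (s + 1)/((s + 1)^2 + 4).
Then apply L{t^2·g(t)} = (-1)^2 d^2/ds^2[H(s)] with H(s) = (s + 1)/((s + 1)^2 + 4):
differentiating 2 times and applying the sign gives 2*(s + 1)*(s^2 + 2*s - 11)/(s^2 + 2*s + 5)^3.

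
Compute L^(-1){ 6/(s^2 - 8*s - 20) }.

Rewrite the denominator: s^2 - 8*s - 20 = (s - 4)^2 - 36.
The form in (s - 4) signals a first-shifting-theorem factor e^(4t).
Since L{sinh(6t)} = 6/(s^2 - 36), the inverse is exp(4*t)*sinh(6*t).

exp(4*t)*sinh(6*t)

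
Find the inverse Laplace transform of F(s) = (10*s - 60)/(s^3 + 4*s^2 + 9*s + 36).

Factor the denominator: s^3 + 4*s^2 + 9*s + 36 = (s + 4)*(s^2 + 9).
Partial fraction decomposition gives [-4/(s + 4)] + [4*s/(s^2 + 9)] + [-6/(s^2 + 9)].
Invert each term: -4/(s + 4) ↔ -4e^(-4t); 4·s/(s^2 + 9) ↔ 4cos(3t); -2·3/(s^2 + 9) ↔ -2sin(3t).

-2*sin(3*t) + 4*cos(3*t) - 4*exp(-4*t)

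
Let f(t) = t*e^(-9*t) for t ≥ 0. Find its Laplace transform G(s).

L{e^(-9t)} = 1/(s + 9).
Then apply L{t·g(t)} = -d/ds[H(s)] with H(s) = 1/(s + 9):
differentiating 1 time and applying the sign gives (s + 9)^(-2).

G(s) = (s + 9)^(-2)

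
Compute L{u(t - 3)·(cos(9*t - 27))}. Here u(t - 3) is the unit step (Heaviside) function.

s*exp(-3*s)/(s^2 + 81)

By the second shifting theorem, L{u(t - c)·g(t - c)} = e^(-cs)·G(s) with c = 3 and G(s) = L{g(t)}.
L{cos(9t)} = s/(s^2 + 81).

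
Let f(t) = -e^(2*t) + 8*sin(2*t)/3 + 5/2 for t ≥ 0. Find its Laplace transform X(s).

The transform is linear, so treat each term independently.
(8/3)·[L{sin(2t)} = 2/(s^2 + 4)]; L{5/2} = (5/2)/s; (-1)·[L{e^(2t)} = 1/(s - 2)].

X(s) = 16/(3*(s^2 + 4)) - 1/(s - 2) + 5/(2*s)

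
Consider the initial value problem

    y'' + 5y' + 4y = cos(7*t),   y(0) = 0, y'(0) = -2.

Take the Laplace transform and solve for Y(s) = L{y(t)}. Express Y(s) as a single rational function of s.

Y(s) = (-2*s^2 + s - 98)/(s^4 + 5*s^3 + 53*s^2 + 245*s + 196)

Laplace-transform each side.
The derivative rules (L{y''} = s^2 Y - s·y(0) - y'(0) and L{y'} = sY - y(0), with y(0) = 0, y'(0) = -2) turn the left side into (s^2 + 5*s + 4)Y - (-2).
The right side is L{cos(7*t)} = s/(s^2 + 49).
So (s^2 + 5*s + 4)Y = s/(s^2 + 49) + (-2).
Isolate Y and clear denominators.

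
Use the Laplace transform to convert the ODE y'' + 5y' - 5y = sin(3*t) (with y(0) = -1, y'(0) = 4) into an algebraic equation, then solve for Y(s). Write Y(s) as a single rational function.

Take the Laplace transform of both sides.
With L{y''} = s^2 Y - s·y(0) - y'(0) and L{y'} = sY - y(0), with y(0) = -1, y'(0) = 4: the LHS transforms to (s^2 + 5*s - 5)Y - (-s - 1).
The right side is L{sin(3*t)} = 3/(s^2 + 9).
So (s^2 + 5*s - 5)Y = 3/(s^2 + 9) + (-s - 1).
Solve for Y(s) and write it as one ratio of polynomials.

Y(s) = (-s^3 - s^2 - 9*s - 6)/(s^4 + 5*s^3 + 4*s^2 + 45*s - 45)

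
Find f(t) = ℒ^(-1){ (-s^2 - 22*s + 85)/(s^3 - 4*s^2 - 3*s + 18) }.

f(t) = 2*t*exp(3*t) - 6*exp(3*t) + 5*exp(-2*t)

Factor the denominator: s^3 - 4*s^2 - 3*s + 18 = (s - 3)^2*(s + 2).
Partial fraction decomposition gives [-6/(s - 3)] + [2/(s - 3)^2] + [5/(s + 2)].
Invert each term: -6/(s - 3) ↔ -6e^(3t); 2/(s - 3)^2 ↔ 2t·e^(3t); 5/(s + 2) ↔ 5e^(-2t).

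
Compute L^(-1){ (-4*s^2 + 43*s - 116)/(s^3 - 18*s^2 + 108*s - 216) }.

Factor the denominator: s^3 - 18*s^2 + 108*s - 216 = (s - 6)^3.
Partial fraction decomposition gives [-4/(s - 6)] + [-5/(s - 6)^2] + [-2/(s - 6)^3].
Invert each term: -4/(s - 6) ↔ -4e^(6t); -5/(s - 6)^2 ↔ -5t·e^(6t); -2/(s - 6)^3 ↔ (-1)t^2·e^(6t).

-t^2*exp(6*t) - 5*t*exp(6*t) - 4*exp(6*t)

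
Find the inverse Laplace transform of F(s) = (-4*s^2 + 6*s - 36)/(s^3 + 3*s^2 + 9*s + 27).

sin(3*t) + cos(3*t) - 5*exp(-3*t)

Factor the denominator: s^3 + 3*s^2 + 9*s + 27 = (s + 3)*(s^2 + 9).
Partial fraction decomposition gives [-5/(s + 3)] + [s/(s^2 + 9)] + [3/(s^2 + 9)].
Invert each term: -5/(s + 3) ↔ -5e^(-3t); 1·s/(s^2 + 9) ↔ cos(3t); 1·3/(s^2 + 9) ↔ sin(3t).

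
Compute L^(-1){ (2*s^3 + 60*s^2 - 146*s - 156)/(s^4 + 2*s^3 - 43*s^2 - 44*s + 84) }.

3*exp(6*t) + 2*exp(t) + 3*exp(-2*t) - 6*exp(-7*t)

Factor the denominator: s^4 + 2*s^3 - 43*s^2 - 44*s + 84 = (s - 6)*(s - 1)*(s + 2)*(s + 7).
Partial fraction decomposition gives [3/(s - 6)] + [3/(s + 2)] + [2/(s - 1)] + [-6/(s + 7)].
Invert each term: 3/(s - 6) ↔ 3e^(6t); 3/(s + 2) ↔ 3e^(-2t); 2/(s - 1) ↔ 2e^(t); -6/(s + 7) ↔ -6e^(-7t).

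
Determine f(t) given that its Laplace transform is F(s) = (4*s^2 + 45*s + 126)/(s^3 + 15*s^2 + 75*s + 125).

f(t) = t^2*exp(-5*t)/2 + 5*t*exp(-5*t) + 4*exp(-5*t)

Factor the denominator: s^3 + 15*s^2 + 75*s + 125 = (s + 5)^3.
Partial fraction decomposition gives [4/(s + 5)] + [5/(s + 5)^2] + [(s + 5)^(-3)].
Invert each term: 4/(s + 5) ↔ 4e^(-5t); 5/(s + 5)^2 ↔ 5t·e^(-5t); 1/(s + 5)^3 ↔ (1/2)t^2·e^(-5t).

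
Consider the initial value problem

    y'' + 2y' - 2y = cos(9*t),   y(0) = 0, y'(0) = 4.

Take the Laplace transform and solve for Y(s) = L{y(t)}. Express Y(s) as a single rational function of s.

Y(s) = (4*s^2 + s + 324)/(s^4 + 2*s^3 + 79*s^2 + 162*s - 162)

Apply the Laplace transform to the equation.
Using L{y''} = s^2 Y - s·y(0) - y'(0) and L{y'} = sY - y(0), with y(0) = 0, y'(0) = 4, the left side becomes (s^2 + 2*s - 2)Y - (4).
The right side is L{cos(9*t)} = s/(s^2 + 81).
So (s^2 + 2*s - 2)Y = s/(s^2 + 81) + (4).
Solve for Y(s) and write it as one ratio of polynomials.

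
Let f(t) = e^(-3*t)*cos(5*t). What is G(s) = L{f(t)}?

G(s) = (s + 3)/((s + 3)^2 + 25)

L{cos(5t)} = s/(s^2 + 25).
By the first shifting theorem, multiplying by e^(-3t) replaces s with s + 3.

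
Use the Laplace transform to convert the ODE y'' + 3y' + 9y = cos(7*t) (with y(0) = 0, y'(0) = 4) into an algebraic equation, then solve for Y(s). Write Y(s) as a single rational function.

Y(s) = (4*s^2 + s + 196)/(s^4 + 3*s^3 + 58*s^2 + 147*s + 441)

Apply the Laplace transform to the equation.
The derivative rules (L{y''} = s^2 Y - s·y(0) - y'(0) and L{y'} = sY - y(0), with y(0) = 0, y'(0) = 4) turn the left side into (s^2 + 3*s + 9)Y - (4).
The right side is L{cos(7*t)} = s/(s^2 + 49).
So (s^2 + 3*s + 9)Y = s/(s^2 + 49) + (4).
Solve for Y(s) and write it as one ratio of polynomials.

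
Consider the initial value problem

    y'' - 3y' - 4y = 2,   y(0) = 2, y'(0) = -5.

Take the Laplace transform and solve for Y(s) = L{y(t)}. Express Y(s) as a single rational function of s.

Transform both sides with L{·}.
The derivative rules (L{y''} = s^2 Y - s·y(0) - y'(0) and L{y'} = sY - y(0), with y(0) = 2, y'(0) = -5) turn the left side into (s^2 - 3*s - 4)Y - (2*s - 11).
The right side is L{2} = 2/s.
So (s^2 - 3*s - 4)Y = 2/s + (2*s - 11).
Divide through and combine into a single rational function.

Y(s) = (2*s^2 - 11*s + 2)/(s^3 - 3*s^2 - 4*s)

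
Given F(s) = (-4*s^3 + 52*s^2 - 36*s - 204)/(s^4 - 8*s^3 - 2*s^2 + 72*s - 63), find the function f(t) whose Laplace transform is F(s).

f(t) = 3*exp(7*t) - exp(3*t) - 4*exp(t) - 2*exp(-3*t)

Factor the denominator: s^4 - 8*s^3 - 2*s^2 + 72*s - 63 = (s - 7)*(s - 3)*(s - 1)*(s + 3).
Partial fraction decomposition gives [-2/(s + 3)] + [-1/(s - 3)] + [3/(s - 7)] + [-4/(s - 1)].
Invert each term: -2/(s + 3) ↔ -2e^(-3t); -1/(s - 3) ↔ -e^(3t); 3/(s - 7) ↔ 3e^(7t); -4/(s - 1) ↔ -4e^(t).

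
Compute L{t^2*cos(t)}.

2*s*(s^2 - 3)/(s^2 + 1)^3

L{cos(t)} = s/(s^2 + 1).
Then apply L{t^2·g(t)} = (-1)^2 d^2/ds^2[G(s)] with G(s) = s/(s^2 + 1):
differentiating 2 times and applying the sign gives 2*s*(s^2 - 3)/(s^2 + 1)^3.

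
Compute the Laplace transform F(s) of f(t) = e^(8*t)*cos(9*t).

F(s) = (s - 8)/((s - 8)^2 + 81)

L{cos(9t)} = s/(s^2 + 81).
By the first shifting theorem, multiplying by e^(8t) replaces s with s - 8.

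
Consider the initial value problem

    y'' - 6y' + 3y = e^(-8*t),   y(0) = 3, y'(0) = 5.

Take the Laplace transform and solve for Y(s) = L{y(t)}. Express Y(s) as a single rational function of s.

Y(s) = (3*s^2 + 11*s - 103)/(s^3 + 2*s^2 - 45*s + 24)

Laplace-transform each side.
Using L{y''} = s^2 Y - s·y(0) - y'(0) and L{y'} = sY - y(0), with y(0) = 3, y'(0) = 5, the left side becomes (s^2 - 6*s + 3)Y - (3*s - 13).
The right side is L{e^(-8*t)} = 1/(s + 8).
So (s^2 - 6*s + 3)Y = 1/(s + 8) + (3*s - 13).
Isolate Y and clear denominators.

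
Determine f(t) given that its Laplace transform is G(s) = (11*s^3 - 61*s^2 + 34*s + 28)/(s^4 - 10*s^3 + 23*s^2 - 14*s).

Factor the denominator: s^4 - 10*s^3 + 23*s^2 - 14*s = s*(s - 7)*(s - 2)*(s - 1).
Partial fraction decomposition gives [-2/s] + [5/(s - 7)] + [6/(s - 2)] + [2/(s - 1)].
Invert each term: -2/(s - 0) ↔ -2e^(0t); 5/(s - 7) ↔ 5e^(7t); 6/(s - 2) ↔ 6e^(2t); 2/(s - 1) ↔ 2e^(t).

f(t) = 5*exp(7*t) + 6*exp(2*t) + 2*exp(t) - 2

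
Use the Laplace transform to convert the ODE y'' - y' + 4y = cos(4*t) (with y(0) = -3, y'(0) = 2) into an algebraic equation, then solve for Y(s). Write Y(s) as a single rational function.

Y(s) = (-3*s^3 + 5*s^2 - 47*s + 80)/(s^4 - s^3 + 20*s^2 - 16*s + 64)

Transform both sides with L{·}.
The derivative rules (L{y''} = s^2 Y - s·y(0) - y'(0) and L{y'} = sY - y(0), with y(0) = -3, y'(0) = 2) turn the left side into (s^2 - s + 4)Y - (-3*s + 5).
The right side is L{cos(4*t)} = s/(s^2 + 16).
So (s^2 - s + 4)Y = s/(s^2 + 16) + (-3*s + 5).
Divide through and combine into a single rational function.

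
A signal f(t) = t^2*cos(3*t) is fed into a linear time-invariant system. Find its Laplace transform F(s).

L{cos(3t)} = s/(s^2 + 9).
Then apply L{t^2·g(t)} = (-1)^2 d^2/ds^2[G(s)] with G(s) = s/(s^2 + 9):
differentiating 2 times and applying the sign gives 2*s*(s^2 - 27)/(s^2 + 9)^3.

F(s) = 2*s*(s^2 - 27)/(s^2 + 9)^3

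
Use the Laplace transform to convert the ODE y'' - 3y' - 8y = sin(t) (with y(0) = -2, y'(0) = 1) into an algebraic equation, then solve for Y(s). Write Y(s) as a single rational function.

Y(s) = (-2*s^3 + 7*s^2 - 2*s + 8)/(s^4 - 3*s^3 - 7*s^2 - 3*s - 8)

Apply the Laplace transform to the equation.
The derivative rules (L{y''} = s^2 Y - s·y(0) - y'(0) and L{y'} = sY - y(0), with y(0) = -2, y'(0) = 1) turn the left side into (s^2 - 3*s - 8)Y - (-2*s + 7).
The right side is L{sin(t)} = 1/(s^2 + 1).
So (s^2 - 3*s - 8)Y = 1/(s^2 + 1) + (-2*s + 7).
Solve for Y(s) and write it as one ratio of polynomials.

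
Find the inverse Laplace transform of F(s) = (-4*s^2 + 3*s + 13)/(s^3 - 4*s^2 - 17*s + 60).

-4*exp(5*t) + exp(3*t) - exp(-4*t)

Factor the denominator: s^3 - 4*s^2 - 17*s + 60 = (s - 5)*(s - 3)*(s + 4).
Partial fraction decomposition gives [-1/(s + 4)] + [-4/(s - 5)] + [1/(s - 3)].
Invert each term: -1/(s + 4) ↔ -e^(-4t); -4/(s - 5) ↔ -4e^(5t); 1/(s - 3) ↔ e^(3t).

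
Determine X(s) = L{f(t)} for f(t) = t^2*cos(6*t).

L{cos(6t)} = s/(s^2 + 36).
Then apply L{t^2·g(t)} = (-1)^2 d^2/ds^2[G(s)] with G(s) = s/(s^2 + 36):
differentiating 2 times and applying the sign gives 2*s*(s^2 - 108)/(s^2 + 36)^3.

X(s) = 2*s*(s^2 - 108)/(s^2 + 36)^3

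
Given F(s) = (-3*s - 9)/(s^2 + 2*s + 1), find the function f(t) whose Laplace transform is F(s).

f(t) = -6*t*exp(-t) - 3*exp(-t)

Factor the denominator: s^2 + 2*s + 1 = (s + 1)^2.
Partial fraction decomposition gives [-3/(s + 1)] + [-6/(s + 1)^2].
Invert each term: -3/(s + 1) ↔ -3e^(-t); -6/(s + 1)^2 ↔ -6t·e^(-t).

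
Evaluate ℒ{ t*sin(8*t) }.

L{sin(8t)} = 8/(s^2 + 64).
Then apply L{t·g(t)} = -d/ds[H(s)] with H(s) = 8/(s^2 + 64):
differentiating 1 time and applying the sign gives 16*s/(s^2 + 64)^2.

16*s/(s^2 + 64)^2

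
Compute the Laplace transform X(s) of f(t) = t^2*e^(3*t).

L{e^(3t)} = 1/(s - 3).
Then apply L{t^2·g(t)} = (-1)^2 d^2/ds^2[G(s)] with G(s) = 1/(s - 3):
differentiating 2 times and applying the sign gives 2/(s - 3)^3.

X(s) = 2/(s - 3)^3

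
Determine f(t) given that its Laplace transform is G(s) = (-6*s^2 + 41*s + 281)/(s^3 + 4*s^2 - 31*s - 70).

f(t) = 4*exp(5*t) - 5*exp(-2*t) - 5*exp(-7*t)

Factor the denominator: s^3 + 4*s^2 - 31*s - 70 = (s - 5)*(s + 2)*(s + 7).
Partial fraction decomposition gives [-5/(s + 2)] + [4/(s - 5)] + [-5/(s + 7)].
Invert each term: -5/(s + 2) ↔ -5e^(-2t); 4/(s - 5) ↔ 4e^(5t); -5/(s + 7) ↔ -5e^(-7t).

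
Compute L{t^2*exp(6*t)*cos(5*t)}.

2*(s - 6)*(s^2 - 12*s - 39)/(s^2 - 12*s + 61)^3

L{cos(5t)} = s/(s^2 + 25).
Multiplying by e^(6t) shifts s → s - 6, so L{exp(6*t)*cos(5*t)} = (s - 6)/((s - 6)^2 + 25).
Then apply L{t^2·g(t)} = (-1)^2 d^2/ds^2[H(s)] with H(s) = (s - 6)/((s - 6)^2 + 25):
differentiating 2 times and applying the sign gives 2*(s - 6)*(s^2 - 12*s - 39)/(s^2 - 12*s + 61)^3.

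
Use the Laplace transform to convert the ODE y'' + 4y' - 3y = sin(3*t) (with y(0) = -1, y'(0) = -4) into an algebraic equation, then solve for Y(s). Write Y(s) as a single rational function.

Y(s) = (-s^3 - 8*s^2 - 9*s - 69)/(s^4 + 4*s^3 + 6*s^2 + 36*s - 27)

Apply the Laplace transform to the equation.
With L{y''} = s^2 Y - s·y(0) - y'(0) and L{y'} = sY - y(0), with y(0) = -1, y'(0) = -4: the LHS transforms to (s^2 + 4*s - 3)Y - (-s - 8).
The right side is L{sin(3*t)} = 3/(s^2 + 9).
So (s^2 + 4*s - 3)Y = 3/(s^2 + 9) + (-s - 8).
Isolate Y and clear denominators.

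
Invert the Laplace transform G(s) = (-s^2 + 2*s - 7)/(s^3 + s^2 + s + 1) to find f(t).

f(t) = -2*sin(t) + 4*cos(t) - 5*exp(-t)

Factor the denominator: s^3 + s^2 + s + 1 = (s + 1)*(s^2 + 1).
Partial fraction decomposition gives [-5/(s + 1)] + [4*s/(s^2 + 1)] + [-2/(s^2 + 1)].
Invert each term: -5/(s + 1) ↔ -5e^(-t); 4·s/(s^2 + 1) ↔ 4cos(t); -2·1/(s^2 + 1) ↔ -2sin(t).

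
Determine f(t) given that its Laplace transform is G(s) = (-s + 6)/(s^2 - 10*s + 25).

Factor the denominator: s^2 - 10*s + 25 = (s - 5)^2.
Partial fraction decomposition gives [-1/(s - 5)] + [(s - 5)^(-2)].
Invert each term: -1/(s - 5) ↔ -e^(5t); 1/(s - 5)^2 ↔ t·e^(5t).

f(t) = t*exp(5*t) - exp(5*t)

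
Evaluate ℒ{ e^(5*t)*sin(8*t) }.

8/((s - 5)^2 + 64)

L{sin(8t)} = 8/(s^2 + 64).
By the first shifting theorem, multiplying by e^(5t) replaces s with s - 5.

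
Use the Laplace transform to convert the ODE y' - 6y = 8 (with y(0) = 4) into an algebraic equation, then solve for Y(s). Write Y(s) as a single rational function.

Take the Laplace transform of both sides.
The derivative rules (L{y'} = sY - y(0) = sY - 4) turn the left side into (s - 6)Y - (4).
The right side is L{8} = 8/s.
So (s - 6)Y = 8/s + (4).
Solve for Y(s) and write it as one ratio of polynomials.

Y(s) = (4*s + 8)/(s^2 - 6*s)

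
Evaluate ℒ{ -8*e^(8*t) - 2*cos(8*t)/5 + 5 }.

Apply the Laplace transform termwise.
(-8)·[L{e^(8t)} = 1/(s - 8)]; L{5} = 5/s; (-2/5)·[L{cos(8t)} = s/(s^2 + 64)].

-2*s/(5*(s^2 + 64)) - 8/(s - 8) + 5/s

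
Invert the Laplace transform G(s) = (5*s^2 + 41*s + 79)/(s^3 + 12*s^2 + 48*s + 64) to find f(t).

f(t) = -5*t^2*exp(-4*t)/2 + t*exp(-4*t) + 5*exp(-4*t)

Factor the denominator: s^3 + 12*s^2 + 48*s + 64 = (s + 4)^3.
Partial fraction decomposition gives [5/(s + 4)] + [(s + 4)^(-2)] + [-5/(s + 4)^3].
Invert each term: 5/(s + 4) ↔ 5e^(-4t); 1/(s + 4)^2 ↔ t·e^(-4t); -5/(s + 4)^3 ↔ (-5/2)t^2·e^(-4t).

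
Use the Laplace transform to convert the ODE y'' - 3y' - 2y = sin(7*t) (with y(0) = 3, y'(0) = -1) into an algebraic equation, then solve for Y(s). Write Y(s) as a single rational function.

Y(s) = (3*s^3 - 10*s^2 + 147*s - 483)/(s^4 - 3*s^3 + 47*s^2 - 147*s - 98)

Take the Laplace transform of both sides.
The derivative rules (L{y''} = s^2 Y - s·y(0) - y'(0) and L{y'} = sY - y(0), with y(0) = 3, y'(0) = -1) turn the left side into (s^2 - 3*s - 2)Y - (3*s - 10).
The right side is L{sin(7*t)} = 7/(s^2 + 49).
So (s^2 - 3*s - 2)Y = 7/(s^2 + 49) + (3*s - 10).
Isolate Y and clear denominators.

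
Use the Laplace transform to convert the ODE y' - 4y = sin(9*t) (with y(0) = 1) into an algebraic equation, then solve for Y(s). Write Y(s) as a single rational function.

Laplace-transform each side.
The derivative rules (L{y'} = sY - y(0) = sY - 1) turn the left side into (s - 4)Y - (1).
The right side is L{sin(9*t)} = 9/(s^2 + 81).
So (s - 4)Y = 9/(s^2 + 81) + (1).
Isolate Y and clear denominators.

Y(s) = (s^2 + 90)/(s^3 - 4*s^2 + 81*s - 324)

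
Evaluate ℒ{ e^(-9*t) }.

L{e^(-9t)} = 1/(s + 9).

1/(s + 9)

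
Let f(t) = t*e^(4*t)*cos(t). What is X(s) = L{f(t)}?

X(s) = (s - 5)*(s - 3)/(s^2 - 8*s + 17)^2

L{cos(t)} = s/(s^2 + 1).
Multiplying by e^(4t) shifts s → s - 4, so L{e^(4*t)*cos(t)} = (s - 4)/((s - 4)^2 + 1).
Then apply L{t·g(t)} = -d/ds[G(s)] with G(s) = (s - 4)/((s - 4)^2 + 1):
differentiating 1 time and applying the sign gives (s - 5)*(s - 3)/(s^2 - 8*s + 17)^2.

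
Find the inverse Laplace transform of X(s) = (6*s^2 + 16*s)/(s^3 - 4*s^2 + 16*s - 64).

5*exp(4*t) + 5*sin(4*t) + cos(4*t)

Factor the denominator: s^3 - 4*s^2 + 16*s - 64 = (s - 4)*(s^2 + 16).
Partial fraction decomposition gives [5/(s - 4)] + [s/(s^2 + 16)] + [20/(s^2 + 16)].
Invert each term: 5/(s - 4) ↔ 5e^(4t); 1·s/(s^2 + 16) ↔ cos(4t); 5·4/(s^2 + 16) ↔ 5sin(4t).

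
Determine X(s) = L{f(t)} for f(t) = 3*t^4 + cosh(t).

The transform is linear, so treat each term independently.
(3)·[L{t^4} = 4!/s^5 = 24/s^5]; L{cosh(t)} = s/(s^2 - 1).

X(s) = s/(s^2 - 1) + 72/s^5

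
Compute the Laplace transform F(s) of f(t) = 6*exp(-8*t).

F(s) = 6/(s + 8)

L{6} = 6/s.
By the first shifting theorem, multiplying by e^(-8t) replaces s with s + 8.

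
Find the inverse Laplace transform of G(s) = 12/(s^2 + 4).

Since L{sin(2t)} = 2/(s^2 + 4), the inverse is sin(2*t), scaled by 6.

6*sin(2*t)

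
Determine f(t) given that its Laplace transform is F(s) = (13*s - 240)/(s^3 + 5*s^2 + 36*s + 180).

Factor the denominator: s^3 + 5*s^2 + 36*s + 180 = (s + 5)*(s^2 + 36).
Partial fraction decomposition gives [-5/(s + 5)] + [5*s/(s^2 + 36)] + [-12/(s^2 + 36)].
Invert each term: -5/(s + 5) ↔ -5e^(-5t); 5·s/(s^2 + 36) ↔ 5cos(6t); -2·6/(s^2 + 36) ↔ -2sin(6t).

f(t) = -2*sin(6*t) + 5*cos(6*t) - 5*exp(-5*t)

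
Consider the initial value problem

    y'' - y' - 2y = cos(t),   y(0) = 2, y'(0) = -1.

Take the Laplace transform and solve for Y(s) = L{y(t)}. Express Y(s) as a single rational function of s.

Y(s) = (2*s^3 - 3*s^2 + 3*s - 3)/(s^4 - s^3 - s^2 - s - 2)

Apply the Laplace transform to the equation.
The derivative rules (L{y''} = s^2 Y - s·y(0) - y'(0) and L{y'} = sY - y(0), with y(0) = 2, y'(0) = -1) turn the left side into (s^2 - s - 2)Y - (2*s - 3).
The right side is L{cos(t)} = s/(s^2 + 1).
So (s^2 - s - 2)Y = s/(s^2 + 1) + (2*s - 3).
Divide through and combine into a single rational function.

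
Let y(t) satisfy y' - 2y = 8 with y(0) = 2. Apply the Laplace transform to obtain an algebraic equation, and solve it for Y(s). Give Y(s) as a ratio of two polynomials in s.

Transform both sides with L{·}.
Using L{y'} = sY - y(0) = sY - 2, the left side becomes (s - 2)Y - (2).
The right side is L{8} = 8/s.
So (s - 2)Y = 8/s + (2).
Solve for Y(s) and write it as one ratio of polynomials.

Y(s) = (2*s + 8)/(s^2 - 2*s)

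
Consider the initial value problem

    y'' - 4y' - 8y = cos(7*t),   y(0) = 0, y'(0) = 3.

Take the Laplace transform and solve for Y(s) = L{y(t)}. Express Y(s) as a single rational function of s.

Transform both sides with L{·}.
With L{y''} = s^2 Y - s·y(0) - y'(0) and L{y'} = sY - y(0), with y(0) = 0, y'(0) = 3: the LHS transforms to (s^2 - 4*s - 8)Y - (3).
The right side is L{cos(7*t)} = s/(s^2 + 49).
So (s^2 - 4*s - 8)Y = s/(s^2 + 49) + (3).
Divide through and combine into a single rational function.

Y(s) = (3*s^2 + s + 147)/(s^4 - 4*s^3 + 41*s^2 - 196*s - 392)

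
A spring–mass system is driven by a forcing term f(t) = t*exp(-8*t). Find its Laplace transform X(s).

L{e^(-8t)} = 1/(s + 8).
Then apply L{t·g(t)} = -d/ds[G(s)] with G(s) = 1/(s + 8):
differentiating 1 time and applying the sign gives (s + 8)^(-2).

X(s) = (s + 8)^(-2)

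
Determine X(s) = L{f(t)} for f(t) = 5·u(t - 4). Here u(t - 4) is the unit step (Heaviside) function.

X(s) = 5*exp(-4*s)/s

By the second shifting theorem, L{u(t - c)·g(t - c)} = e^(-cs)·G(s) with c = 4 and G(s) = L{g(t)}.
L{5} = 5/s.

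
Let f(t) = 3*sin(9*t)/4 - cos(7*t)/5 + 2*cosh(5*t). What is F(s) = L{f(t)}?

F(s) = -s/(5*(s^2 + 49)) + 2*s/(s^2 - 25) + 27/(4*(s^2 + 81))

The transform is linear, so treat each term independently.
(2)·[L{cosh(5t)} = s/(s^2 - 25)]; (3/4)·[L{sin(9t)} = 9/(s^2 + 81)]; (-1/5)·[L{cos(7t)} = s/(s^2 + 49)].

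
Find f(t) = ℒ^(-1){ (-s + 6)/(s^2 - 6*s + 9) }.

f(t) = 3*t*exp(3*t) - exp(3*t)

Factor the denominator: s^2 - 6*s + 9 = (s - 3)^2.
Partial fraction decomposition gives [-1/(s - 3)] + [3/(s - 3)^2].
Invert each term: -1/(s - 3) ↔ -e^(3t); 3/(s - 3)^2 ↔ 3t·e^(3t).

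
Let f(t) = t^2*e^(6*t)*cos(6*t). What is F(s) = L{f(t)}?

F(s) = 2*(s - 6)*(s^2 - 12*s - 72)/(s^2 - 12*s + 72)^3

L{cos(6t)} = s/(s^2 + 36).
Multiplying by e^(6t) shifts s → s - 6, so L{e^(6*t)*cos(6*t)} = (s - 6)/((s - 6)^2 + 36).
Then apply L{t^2·g(t)} = (-1)^2 d^2/ds^2[G(s)] with G(s) = (s - 6)/((s - 6)^2 + 36):
differentiating 2 times and applying the sign gives 2*(s - 6)*(s^2 - 12*s - 72)/(s^2 - 12*s + 72)^3.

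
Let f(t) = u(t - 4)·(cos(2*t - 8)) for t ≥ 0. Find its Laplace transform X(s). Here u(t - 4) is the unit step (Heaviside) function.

X(s) = s*exp(-4*s)/(s^2 + 4)

By the second shifting theorem, L{u(t - c)·g(t - c)} = e^(-cs)·G(s) with c = 4 and G(s) = L{g(t)}.
L{cos(2t)} = s/(s^2 + 4).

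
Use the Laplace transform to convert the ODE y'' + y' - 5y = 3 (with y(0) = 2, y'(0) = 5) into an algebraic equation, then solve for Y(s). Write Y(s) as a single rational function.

Y(s) = (2*s^2 + 7*s + 3)/(s^3 + s^2 - 5*s)

Laplace-transform each side.
Using L{y''} = s^2 Y - s·y(0) - y'(0) and L{y'} = sY - y(0), with y(0) = 2, y'(0) = 5, the left side becomes (s^2 + s - 5)Y - (2*s + 7).
The right side is L{3} = 3/s.
So (s^2 + s - 5)Y = 3/s + (2*s + 7).
Solve for Y(s) and write it as one ratio of polynomials.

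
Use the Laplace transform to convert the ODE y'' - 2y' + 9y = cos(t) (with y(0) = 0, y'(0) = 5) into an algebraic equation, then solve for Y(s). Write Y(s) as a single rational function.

Y(s) = (5*s^2 + s + 5)/(s^4 - 2*s^3 + 10*s^2 - 2*s + 9)

Laplace-transform each side.
Using L{y''} = s^2 Y - s·y(0) - y'(0) and L{y'} = sY - y(0), with y(0) = 0, y'(0) = 5, the left side becomes (s^2 - 2*s + 9)Y - (5).
The right side is L{cos(t)} = s/(s^2 + 1).
So (s^2 - 2*s + 9)Y = s/(s^2 + 1) + (5).
Divide through and combine into a single rational function.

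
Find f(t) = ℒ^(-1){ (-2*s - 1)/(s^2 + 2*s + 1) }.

f(t) = t*exp(-t) - 2*exp(-t)

Factor the denominator: s^2 + 2*s + 1 = (s + 1)^2.
Partial fraction decomposition gives [-2/(s + 1)] + [(s + 1)^(-2)].
Invert each term: -2/(s + 1) ↔ -2e^(-t); 1/(s + 1)^2 ↔ t·e^(-t).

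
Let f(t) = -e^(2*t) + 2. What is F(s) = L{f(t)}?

F(s) = -1/(s - 2) + 2/s

The transform is linear, so treat each term independently.
(-1)·[L{e^(2t)} = 1/(s - 2)]; L{2} = 2/s.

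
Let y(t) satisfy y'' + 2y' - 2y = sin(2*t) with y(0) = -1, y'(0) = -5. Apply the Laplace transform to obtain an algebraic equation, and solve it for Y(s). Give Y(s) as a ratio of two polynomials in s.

Y(s) = (-s^3 - 7*s^2 - 4*s - 26)/(s^4 + 2*s^3 + 2*s^2 + 8*s - 8)

Take the Laplace transform of both sides.
With L{y''} = s^2 Y - s·y(0) - y'(0) and L{y'} = sY - y(0), with y(0) = -1, y'(0) = -5: the LHS transforms to (s^2 + 2*s - 2)Y - (-s - 7).
The right side is L{sin(2*t)} = 2/(s^2 + 4).
So (s^2 + 2*s - 2)Y = 2/(s^2 + 4) + (-s - 7).
Isolate Y and clear denominators.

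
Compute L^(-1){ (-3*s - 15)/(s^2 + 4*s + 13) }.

-3*exp(-2*t)*sin(3*t) - 3*exp(-2*t)*cos(3*t)

Complete the square in the denominator: s^2 + 4*s + 13 = (s + 2)^2 + 3^2.
Split the numerator to match: -3*s - 15 = -3·(s + 2) - 3·3.
Invert each term: -3·(s + 2)/((s + 2)^2 + 9) ↔ -3e^(-2t)cos(3t); -3·3/((s + 2)^2 + 9) ↔ -3e^(-2t)sin(3t).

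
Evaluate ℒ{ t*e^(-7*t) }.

L{e^(-7t)} = 1/(s + 7).
Then apply L{t·g(t)} = -d/ds[G(s)] with G(s) = 1/(s + 7):
differentiating 1 time and applying the sign gives (s + 7)^(-2).

(s + 7)^(-2)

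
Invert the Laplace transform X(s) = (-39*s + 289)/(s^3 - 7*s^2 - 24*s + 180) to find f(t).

f(t) = 5*t*exp(6*t) - 4*exp(6*t) + 4*exp(-5*t)

Factor the denominator: s^3 - 7*s^2 - 24*s + 180 = (s - 6)^2*(s + 5).
Partial fraction decomposition gives [-4/(s - 6)] + [5/(s - 6)^2] + [4/(s + 5)].
Invert each term: -4/(s - 6) ↔ -4e^(6t); 5/(s - 6)^2 ↔ 5t·e^(6t); 4/(s + 5) ↔ 4e^(-5t).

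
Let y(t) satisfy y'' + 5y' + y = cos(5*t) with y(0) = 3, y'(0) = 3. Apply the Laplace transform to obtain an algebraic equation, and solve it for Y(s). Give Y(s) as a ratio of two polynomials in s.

Y(s) = (3*s^3 + 18*s^2 + 76*s + 450)/(s^4 + 5*s^3 + 26*s^2 + 125*s + 25)

Transform both sides with L{·}.
With L{y''} = s^2 Y - s·y(0) - y'(0) and L{y'} = sY - y(0), with y(0) = 3, y'(0) = 3: the LHS transforms to (s^2 + 5*s + 1)Y - (3*s + 18).
The right side is L{cos(5*t)} = s/(s^2 + 25).
So (s^2 + 5*s + 1)Y = s/(s^2 + 25) + (3*s + 18).
Divide through and combine into a single rational function.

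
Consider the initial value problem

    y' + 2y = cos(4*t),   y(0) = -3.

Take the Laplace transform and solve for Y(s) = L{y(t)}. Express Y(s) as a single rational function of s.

Y(s) = (-3*s^2 + s - 48)/(s^3 + 2*s^2 + 16*s + 32)

Take the Laplace transform of both sides.
The derivative rules (L{y'} = sY - y(0) = sY - (-3)) turn the left side into (s + 2)Y - (-3).
The right side is L{cos(4*t)} = s/(s^2 + 16).
So (s + 2)Y = s/(s^2 + 16) + (-3).
Isolate Y and clear denominators.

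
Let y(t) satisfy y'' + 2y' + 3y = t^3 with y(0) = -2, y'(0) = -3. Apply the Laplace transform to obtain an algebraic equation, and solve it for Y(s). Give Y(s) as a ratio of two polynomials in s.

Y(s) = (-2*s^5 - 7*s^4 + 6)/(s^6 + 2*s^5 + 3*s^4)

Laplace-transform each side.
Using L{y''} = s^2 Y - s·y(0) - y'(0) and L{y'} = sY - y(0), with y(0) = -2, y'(0) = -3, the left side becomes (s^2 + 2*s + 3)Y - (-2*s - 7).
The right side is L{t^3} = 6/s^4.
So (s^2 + 2*s + 3)Y = 6/s^4 + (-2*s - 7).
Solve for Y(s) and write it as one ratio of polynomials.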